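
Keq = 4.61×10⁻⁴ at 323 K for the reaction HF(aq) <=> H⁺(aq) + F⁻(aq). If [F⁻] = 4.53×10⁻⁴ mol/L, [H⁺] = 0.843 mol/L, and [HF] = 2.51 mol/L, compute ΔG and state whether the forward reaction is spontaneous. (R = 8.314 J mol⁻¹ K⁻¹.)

Q = [H⁺]·[F⁻] / [HF] = (0.843)·(4.53×10⁻⁴) / (2.51) = 1.52×10⁻⁴
ΔG = RT ln(Q/Keq) = (8.314 J mol⁻¹ K⁻¹)(323 K) × ln(1.52×10⁻⁴/4.61×10⁻⁴)
   = (2.685 kJ/mol)(-1.110) = -2.98 kJ/mol
ΔG < 0, so the forward reaction is spontaneous (proceeds forward).

ΔG = -2.98 kJ/mol; the forward reaction is spontaneous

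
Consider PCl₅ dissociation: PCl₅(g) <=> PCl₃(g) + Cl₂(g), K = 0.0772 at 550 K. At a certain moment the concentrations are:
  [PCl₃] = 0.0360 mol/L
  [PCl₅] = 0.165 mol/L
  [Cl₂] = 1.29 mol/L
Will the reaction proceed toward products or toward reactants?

reverse (toward reactants)

Q = [PCl₃]·[Cl₂] / [PCl₅] = (0.0360)·(1.29) / (0.165) = 0.281
Q = 0.281 > K = 0.0772, so the reverse reaction proceeds.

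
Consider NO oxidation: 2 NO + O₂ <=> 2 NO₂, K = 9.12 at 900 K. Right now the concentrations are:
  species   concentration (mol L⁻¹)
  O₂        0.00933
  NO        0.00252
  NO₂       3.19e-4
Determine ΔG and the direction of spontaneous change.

Q = [NO₂]² / ([NO]²·[O₂]) = (3.19e-4)² / ((0.00252)²·(0.00933)) = 1.72
ΔG = RT ln(Q/K) = (8.314 J mol⁻¹ K⁻¹)(900 K) × ln(1.72/9.12)
   = (7.483 kJ/mol)(-1.668) = -12.5 kJ/mol
ΔG < 0, so the forward reaction is spontaneous (proceeds forward).

ΔG = -12.5 kJ/mol; the forward reaction is spontaneous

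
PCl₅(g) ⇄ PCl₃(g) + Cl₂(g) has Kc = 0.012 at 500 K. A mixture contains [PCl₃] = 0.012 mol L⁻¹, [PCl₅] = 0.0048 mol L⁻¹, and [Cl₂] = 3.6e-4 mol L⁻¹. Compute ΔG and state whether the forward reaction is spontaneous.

Qc = [PCl₃]·[Cl₂] / [PCl₅] = (0.012)·(3.6e-4) / (0.0048) = 9.00e-4
ΔG = RT ln(Qc/Kc) = (8.314 J mol⁻¹ K⁻¹)(500 K) × ln(9.00e-4/0.012)
   = (4.157 kJ/mol)(-2.590) = -10.8 kJ/mol
ΔG < 0, so the forward reaction is spontaneous (proceeds forward).

ΔG = -10.8 kJ/mol; the forward reaction is spontaneous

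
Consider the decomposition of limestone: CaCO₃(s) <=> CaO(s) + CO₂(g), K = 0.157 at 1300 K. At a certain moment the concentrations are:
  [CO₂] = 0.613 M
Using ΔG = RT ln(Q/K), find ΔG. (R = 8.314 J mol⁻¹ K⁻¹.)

(CaCO₃, CaO are pure solids — omitted from Q.)
Q = [CO₂] = 0.613
ΔG = RT ln(Q/K) = (8.314 J mol⁻¹ K⁻¹)(1300 K) × ln(0.613/0.157)
   = (10.81 kJ/mol)(1.362) = 14.7 kJ/mol
ΔG > 0, so the forward reaction is non-spontaneous (proceeds in reverse).

ΔG = 14.7 kJ/mol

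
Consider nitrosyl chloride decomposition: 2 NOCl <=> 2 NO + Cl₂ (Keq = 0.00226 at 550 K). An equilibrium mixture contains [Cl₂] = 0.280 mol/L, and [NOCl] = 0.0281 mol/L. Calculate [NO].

[NO] = 0.00252 mol/L

At equilibrium, Keq = [NO]²·[Cl₂] / [NOCl]² = 0.00226.
([NO])²·(0.280) / (0.0281)² = 0.00226
[NO]² = 6.37e-6 ⇒ [NO] = 0.00252 mol/L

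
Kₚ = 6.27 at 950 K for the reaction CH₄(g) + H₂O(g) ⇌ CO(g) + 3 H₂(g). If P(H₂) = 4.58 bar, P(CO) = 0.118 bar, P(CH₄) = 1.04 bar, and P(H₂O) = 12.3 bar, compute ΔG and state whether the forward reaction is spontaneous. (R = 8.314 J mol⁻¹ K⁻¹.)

ΔG = -15.5 kJ/mol; the forward reaction is spontaneous

Qₚ = P(CO)·P(H₂)³ / (P(CH₄)·P(H₂O)) = (0.118)·(4.58)³ / ((1.04)·(12.3)) = 0.886
ΔG = RT ln(Qₚ/Kₚ) = (8.314 J mol⁻¹ K⁻¹)(950 K) × ln(0.886/6.27)
   = (7.898 kJ/mol)(-1.957) = -15.5 kJ/mol
ΔG < 0, so the forward reaction is spontaneous (proceeds forward).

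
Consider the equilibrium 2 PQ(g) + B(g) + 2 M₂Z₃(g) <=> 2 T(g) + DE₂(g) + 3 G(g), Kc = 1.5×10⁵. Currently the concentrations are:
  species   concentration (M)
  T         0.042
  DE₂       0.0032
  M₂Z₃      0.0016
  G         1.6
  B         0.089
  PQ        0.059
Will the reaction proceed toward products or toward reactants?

toward products

Qc = [T]²·[DE₂]·[G]³ / ([PQ]²·[B]·[M₂Z₃]²) = (0.042)²·(0.0032)·(1.6)³ / ((0.059)²·(0.089)·(0.0016)²) = 29000
Qc = 29000 < Kc = 1.5×10⁵, so the forward reaction proceeds.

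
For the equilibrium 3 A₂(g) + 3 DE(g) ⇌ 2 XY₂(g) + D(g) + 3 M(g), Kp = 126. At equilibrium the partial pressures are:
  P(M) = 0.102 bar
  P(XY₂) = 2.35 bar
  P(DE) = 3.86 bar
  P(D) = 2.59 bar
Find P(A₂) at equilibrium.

At equilibrium, Kp = P(XY₂)²·P(D)·P(M)³ / (P(A₂)³·P(DE)³) = 126.
(2.35)²·(2.59)·(0.102)³ / ((P(A₂))³·(3.86)³) = 126
P(A₂)³ = 2.09×10⁻⁶ ⇒ P(A₂) = 0.0128 bar

P(A₂) = 0.0128 bar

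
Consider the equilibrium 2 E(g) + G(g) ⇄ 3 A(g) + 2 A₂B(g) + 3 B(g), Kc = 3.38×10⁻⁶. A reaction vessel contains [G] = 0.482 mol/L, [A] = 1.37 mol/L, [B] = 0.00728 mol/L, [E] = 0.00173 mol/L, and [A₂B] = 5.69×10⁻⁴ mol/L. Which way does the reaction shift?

Qc = [A]³·[A₂B]²·[B]³ / ([E]²·[G]) = (1.37)³·(5.69×10⁻⁴)²·(0.00728)³ / ((0.00173)²·(0.482)) = 2.23×10⁻⁷
Qc = 2.23×10⁻⁷ < Kc = 3.38×10⁻⁶, so the forward reaction proceeds.

to the right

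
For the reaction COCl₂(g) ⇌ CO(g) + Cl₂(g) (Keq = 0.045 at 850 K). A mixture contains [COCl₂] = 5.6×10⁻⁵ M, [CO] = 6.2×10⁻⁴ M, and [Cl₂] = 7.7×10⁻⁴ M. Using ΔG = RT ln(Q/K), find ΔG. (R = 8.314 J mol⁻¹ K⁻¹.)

Q = [CO]·[Cl₂] / [COCl₂] = (6.2×10⁻⁴)·(7.7×10⁻⁴) / (5.6×10⁻⁵) = 0.00853
ΔG = RT ln(Q/Keq) = (8.314 J mol⁻¹ K⁻¹)(850 K) × ln(0.00853/0.045)
   = (7.067 kJ/mol)(-1.663) = -11.8 kJ/mol
ΔG < 0, so the forward reaction is spontaneous (proceeds forward).

ΔG = -11.8 kJ/mol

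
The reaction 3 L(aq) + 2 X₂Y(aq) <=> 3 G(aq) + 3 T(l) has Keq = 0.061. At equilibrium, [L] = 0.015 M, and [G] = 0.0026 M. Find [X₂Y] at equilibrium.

(T is a pure liquid — omitted from Keq.)
At equilibrium, Keq = [G]³ / ([L]³·[X₂Y]²) = 0.061.
(0.0026)³ / ((0.015)³·([X₂Y])²) = 0.061
[X₂Y]² = 0.0854 ⇒ [X₂Y] = 0.29 M

[X₂Y] = 0.29 M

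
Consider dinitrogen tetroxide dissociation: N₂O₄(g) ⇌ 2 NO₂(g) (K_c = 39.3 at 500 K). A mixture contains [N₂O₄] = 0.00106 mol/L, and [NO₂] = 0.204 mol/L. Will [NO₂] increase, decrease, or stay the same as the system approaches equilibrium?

stay the same

Q_c = [NO₂]² / [N₂O₄] = (0.204)² / (0.00106) = 39.3
Q_c = 39.3 = K_c; the system is at equilibrium.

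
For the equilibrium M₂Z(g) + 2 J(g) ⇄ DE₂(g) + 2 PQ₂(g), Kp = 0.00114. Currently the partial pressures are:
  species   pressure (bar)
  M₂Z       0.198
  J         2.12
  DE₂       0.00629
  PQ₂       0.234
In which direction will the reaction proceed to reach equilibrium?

in the forward direction

Qp = P(DE₂)·P(PQ₂)² / (P(M₂Z)·P(J)²) = (0.00629)·(0.234)² / ((0.198)·(2.12)²) = 3.87×10⁻⁴
Qp = 3.87×10⁻⁴ < Kp = 0.00114, so the forward reaction proceeds.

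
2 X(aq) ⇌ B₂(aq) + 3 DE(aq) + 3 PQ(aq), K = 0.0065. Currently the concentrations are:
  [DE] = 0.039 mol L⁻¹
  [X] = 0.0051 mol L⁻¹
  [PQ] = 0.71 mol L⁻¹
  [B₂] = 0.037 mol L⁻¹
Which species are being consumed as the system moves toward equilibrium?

Q = [B₂]·[DE]³·[PQ]³ / [X]² = (0.037)·(0.039)³·(0.71)³ / (0.0051)² = 0.030
Q = 0.030 > K = 0.0065: net reverse reaction.

B₂, DE, PQ (products)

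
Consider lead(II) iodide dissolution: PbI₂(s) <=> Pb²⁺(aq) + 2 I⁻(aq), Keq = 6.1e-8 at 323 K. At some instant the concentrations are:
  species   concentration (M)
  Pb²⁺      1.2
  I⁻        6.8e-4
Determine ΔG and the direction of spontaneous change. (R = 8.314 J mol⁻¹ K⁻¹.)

(PbI₂ is a pure solid — omitted from Q.)
Q = [Pb²⁺]·[I⁻]² = (1.2)·(6.8e-4)² = 5.55e-7
ΔG = RT ln(Q/Keq) = (8.314 J mol⁻¹ K⁻¹)(323 K) × ln(5.55e-7/6.1e-8)
   = (2.685 kJ/mol)(2.208) = 5.93 kJ/mol
ΔG > 0, so the forward reaction is non-spontaneous (proceeds in reverse).

ΔG = 5.93 kJ/mol; the forward reaction is non-spontaneous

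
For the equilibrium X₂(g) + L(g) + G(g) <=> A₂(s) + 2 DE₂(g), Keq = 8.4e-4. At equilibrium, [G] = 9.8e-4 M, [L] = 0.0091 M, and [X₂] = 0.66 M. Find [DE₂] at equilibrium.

[DE₂] = 7.0e-5 M

(A₂ is a pure solid — omitted from Keq.)
At equilibrium, Keq = [DE₂]² / ([X₂]·[L]·[G]) = 8.4e-4.
([DE₂])² / ((0.66)·(0.0091)·(9.8e-4)) = 8.4e-4
[DE₂]² = 4.94e-9 ⇒ [DE₂] = 7.0e-5 M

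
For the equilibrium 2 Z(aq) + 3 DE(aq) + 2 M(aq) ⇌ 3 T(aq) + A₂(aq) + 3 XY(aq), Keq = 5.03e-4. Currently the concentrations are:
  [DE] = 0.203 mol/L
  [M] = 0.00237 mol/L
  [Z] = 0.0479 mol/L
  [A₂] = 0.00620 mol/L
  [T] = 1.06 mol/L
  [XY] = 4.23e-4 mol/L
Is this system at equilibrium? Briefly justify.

no; Q > K, reaction proceeds in reverse

Q = [T]³·[A₂]·[XY]³ / ([Z]²·[DE]³·[M]²) = (1.06)³·(0.00620)·(4.23e-4)³ / ((0.0479)²·(0.203)³·(0.00237)²) = 0.00518
Q = 0.00518 > Keq = 5.03e-4: net reverse reaction.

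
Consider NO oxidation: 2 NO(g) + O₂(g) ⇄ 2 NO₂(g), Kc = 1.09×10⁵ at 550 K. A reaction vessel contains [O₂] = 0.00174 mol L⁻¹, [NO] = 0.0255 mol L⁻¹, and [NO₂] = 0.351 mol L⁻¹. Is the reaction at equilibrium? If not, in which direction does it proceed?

Qc = [NO₂]² / ([NO]²·[O₂]) = (0.351)² / ((0.0255)²·(0.00174)) = 1.09×10⁵
Qc = 1.09×10⁵ = Kc, so the system is already at equilibrium.

neither direction; the system is at equilibrium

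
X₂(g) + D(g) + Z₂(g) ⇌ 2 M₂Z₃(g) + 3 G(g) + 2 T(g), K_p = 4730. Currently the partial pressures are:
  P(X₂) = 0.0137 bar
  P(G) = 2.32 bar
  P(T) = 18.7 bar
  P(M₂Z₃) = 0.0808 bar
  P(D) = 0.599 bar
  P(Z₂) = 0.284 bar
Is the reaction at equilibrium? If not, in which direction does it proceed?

Q_p = P(M₂Z₃)²·P(G)³·P(T)² / (P(X₂)·P(D)·P(Z₂)) = (0.0808)²·(2.32)³·(18.7)² / ((0.0137)·(0.599)·(0.284)) = 12200
Q_p = 12200 > K_p = 4730, so the reverse reaction proceeds.

in the reverse direction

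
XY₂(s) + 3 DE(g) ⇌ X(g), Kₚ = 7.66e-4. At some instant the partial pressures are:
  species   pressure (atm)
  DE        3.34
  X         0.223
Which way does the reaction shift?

(XY₂ is a pure solid — omitted from Qₚ.)
Qₚ = P(X) / P(DE)³ = (0.223) / (3.34)³ = 0.00599
Qₚ = 0.00599 > Kₚ = 7.66e-4, so the reverse reaction proceeds.

toward reactants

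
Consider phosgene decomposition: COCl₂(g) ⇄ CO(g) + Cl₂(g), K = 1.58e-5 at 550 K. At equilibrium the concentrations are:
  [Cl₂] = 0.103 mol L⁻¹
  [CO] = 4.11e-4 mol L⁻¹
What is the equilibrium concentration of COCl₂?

At equilibrium, K = [CO]·[Cl₂] / [COCl₂] = 1.58e-5.
(4.11e-4)·(0.103) / ([COCl₂]) = 1.58e-5
[COCl₂] = 2.68 mol L⁻¹

[COCl₂] = 2.68 mol L⁻¹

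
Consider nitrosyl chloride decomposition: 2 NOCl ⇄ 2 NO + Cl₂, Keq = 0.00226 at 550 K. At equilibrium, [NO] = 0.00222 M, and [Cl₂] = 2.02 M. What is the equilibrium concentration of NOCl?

At equilibrium, Keq = [NO]²·[Cl₂] / [NOCl]² = 0.00226.
(0.00222)²·(2.02) / ([NOCl])² = 0.00226
[NOCl]² = 0.00441 ⇒ [NOCl] = 0.0664 M

[NOCl] = 0.0664 M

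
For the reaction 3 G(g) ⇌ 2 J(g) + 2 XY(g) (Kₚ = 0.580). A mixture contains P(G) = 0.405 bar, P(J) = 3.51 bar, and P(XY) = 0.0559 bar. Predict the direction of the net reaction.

Qₚ = P(J)²·P(XY)² / P(G)³ = (3.51)²·(0.0559)² / (0.405)³ = 0.580
Qₚ = 0.580 = Kₚ, so the system is already at equilibrium.

at equilibrium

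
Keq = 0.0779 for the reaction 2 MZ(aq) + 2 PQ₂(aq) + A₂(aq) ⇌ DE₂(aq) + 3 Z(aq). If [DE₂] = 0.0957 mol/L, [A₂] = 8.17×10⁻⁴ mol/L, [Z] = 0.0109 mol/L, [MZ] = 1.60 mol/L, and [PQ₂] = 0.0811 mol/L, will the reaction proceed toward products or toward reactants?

Q = [DE₂]·[Z]³ / ([MZ]²·[PQ₂]²·[A₂]) = (0.0957)·(0.0109)³ / ((1.60)²·(0.0811)²·(8.17×10⁻⁴)) = 0.00901
Q = 0.00901 < Keq = 0.0779, so the forward reaction proceeds.

in the forward direction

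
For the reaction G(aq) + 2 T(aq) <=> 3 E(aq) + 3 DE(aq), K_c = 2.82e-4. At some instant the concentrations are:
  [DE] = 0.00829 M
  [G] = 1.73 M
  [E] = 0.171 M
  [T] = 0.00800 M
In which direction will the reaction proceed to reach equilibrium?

Q_c = [E]³·[DE]³ / ([G]·[T]²) = (0.171)³·(0.00829)³ / ((1.73)·(0.00800)²) = 2.57e-5
Q_c = 2.57e-5 < K_c = 2.82e-4, so the forward reaction proceeds.

toward products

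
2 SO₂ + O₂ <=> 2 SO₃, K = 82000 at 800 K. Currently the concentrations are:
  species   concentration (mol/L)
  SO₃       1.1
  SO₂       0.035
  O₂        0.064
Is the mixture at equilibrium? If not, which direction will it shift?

Q = [SO₃]² / ([SO₂]²·[O₂]) = (1.1)² / ((0.035)²·(0.064)) = 15000
Q = 15000 < K = 82000: net forward reaction.

no; Q < K, reaction proceeds forward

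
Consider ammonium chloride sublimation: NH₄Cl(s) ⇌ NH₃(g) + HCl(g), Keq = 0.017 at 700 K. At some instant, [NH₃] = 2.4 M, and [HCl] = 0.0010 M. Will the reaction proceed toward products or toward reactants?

(NH₄Cl is a pure solid — omitted from Q.)
Q = [NH₃]·[HCl] = (2.4)·(0.0010) = 0.0024
Q = 0.0024 < Keq = 0.017, so the forward reaction proceeds.

toward products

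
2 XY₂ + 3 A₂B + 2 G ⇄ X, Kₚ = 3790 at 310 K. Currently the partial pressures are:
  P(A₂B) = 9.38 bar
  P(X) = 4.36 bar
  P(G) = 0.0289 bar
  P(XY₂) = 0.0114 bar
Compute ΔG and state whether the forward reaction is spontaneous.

ΔG = 6.58 kJ/mol; the forward reaction is non-spontaneous

Qₚ = P(X) / (P(XY₂)²·P(A₂B)³·P(G)²) = (4.36) / ((0.0114)²·(9.38)³·(0.0289)²) = 48700
ΔG = RT ln(Qₚ/Kₚ) = (8.314 J mol⁻¹ K⁻¹)(310 K) × ln(48700/3790)
   = (2.577 kJ/mol)(2.553) = 6.58 kJ/mol
ΔG > 0, so the forward reaction is non-spontaneous (proceeds in reverse).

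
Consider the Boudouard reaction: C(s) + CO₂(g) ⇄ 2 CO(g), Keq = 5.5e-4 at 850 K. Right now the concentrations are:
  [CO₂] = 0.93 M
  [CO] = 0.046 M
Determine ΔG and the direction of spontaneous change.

ΔG = 10.0 kJ/mol; the forward reaction is non-spontaneous

(C is a pure solid — omitted from Q.)
Q = [CO]² / [CO₂] = (0.046)² / (0.93) = 0.00228
ΔG = RT ln(Q/Keq) = (8.314 J mol⁻¹ K⁻¹)(850 K) × ln(0.00228/5.5e-4)
   = (7.067 kJ/mol)(1.422) = 10.0 kJ/mol
ΔG > 0, so the forward reaction is non-spontaneous (proceeds in reverse).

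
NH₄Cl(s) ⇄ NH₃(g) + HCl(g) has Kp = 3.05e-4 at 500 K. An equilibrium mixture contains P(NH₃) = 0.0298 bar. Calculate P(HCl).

P(HCl) = 0.0102 bar

(NH₄Cl is a pure solid — omitted from Kp.)
At equilibrium, Kp = P(NH₃)·P(HCl) = 3.05e-4.
(0.0298)·(P(HCl)) = 3.05e-4
P(HCl) = 0.0102 bar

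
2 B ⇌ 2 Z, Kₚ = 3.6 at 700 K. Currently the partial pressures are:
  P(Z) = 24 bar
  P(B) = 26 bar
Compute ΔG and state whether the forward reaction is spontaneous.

Qₚ = P(Z)² / P(B)² = (24)² / (26)² = 0.852
ΔG = RT ln(Qₚ/Kₚ) = (8.314 J mol⁻¹ K⁻¹)(700 K) × ln(0.852/3.6)
   = (5.820 kJ/mol)(-1.441) = -8.39 kJ/mol
ΔG < 0, so the forward reaction is spontaneous (proceeds forward).

ΔG = -8.39 kJ/mol; the forward reaction is spontaneous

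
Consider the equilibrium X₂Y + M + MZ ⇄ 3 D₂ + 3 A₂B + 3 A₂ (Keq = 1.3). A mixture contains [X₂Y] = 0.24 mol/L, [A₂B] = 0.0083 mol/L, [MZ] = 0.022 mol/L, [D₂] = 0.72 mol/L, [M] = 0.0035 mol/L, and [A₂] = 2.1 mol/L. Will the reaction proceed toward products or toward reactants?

Q = [D₂]³·[A₂B]³·[A₂]³ / ([X₂Y]·[M]·[MZ]) = (0.72)³·(0.0083)³·(2.1)³ / ((0.24)·(0.0035)·(0.022)) = 0.11
Q = 0.11 < Keq = 1.3, so the forward reaction proceeds.

to the right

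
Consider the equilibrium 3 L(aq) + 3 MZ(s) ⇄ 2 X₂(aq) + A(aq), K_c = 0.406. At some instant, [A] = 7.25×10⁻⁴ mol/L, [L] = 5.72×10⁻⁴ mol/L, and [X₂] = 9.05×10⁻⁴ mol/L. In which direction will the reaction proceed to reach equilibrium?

toward reactants

(MZ is a pure solid — omitted from Q_c.)
Q_c = [X₂]²·[A] / [L]³ = (9.05×10⁻⁴)²·(7.25×10⁻⁴) / (5.72×10⁻⁴)³ = 3.17
Q_c = 3.17 > K_c = 0.406, so the reverse reaction proceeds.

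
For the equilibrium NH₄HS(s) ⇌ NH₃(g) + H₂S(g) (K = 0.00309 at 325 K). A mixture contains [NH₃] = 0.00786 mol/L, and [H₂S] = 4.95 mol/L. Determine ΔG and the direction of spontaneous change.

(NH₄HS is a pure solid — omitted from Q.)
Q = [NH₃]·[H₂S] = (0.00786)·(4.95) = 0.0389
ΔG = RT ln(Q/K) = (8.314 J mol⁻¹ K⁻¹)(325 K) × ln(0.0389/0.00309)
   = (2.702 kJ/mol)(2.533) = 6.84 kJ/mol
ΔG > 0, so the forward reaction is non-spontaneous (proceeds in reverse).

ΔG = 6.84 kJ/mol; the forward reaction is non-spontaneous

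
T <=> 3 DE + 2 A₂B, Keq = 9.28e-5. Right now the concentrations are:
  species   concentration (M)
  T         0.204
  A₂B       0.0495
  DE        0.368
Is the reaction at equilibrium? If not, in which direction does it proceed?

Q = [DE]³·[A₂B]² / [T] = (0.368)³·(0.0495)² / (0.204) = 5.99e-4
Q = 5.99e-4 > Keq = 9.28e-5, so the reverse reaction proceeds.

reverse (toward reactants)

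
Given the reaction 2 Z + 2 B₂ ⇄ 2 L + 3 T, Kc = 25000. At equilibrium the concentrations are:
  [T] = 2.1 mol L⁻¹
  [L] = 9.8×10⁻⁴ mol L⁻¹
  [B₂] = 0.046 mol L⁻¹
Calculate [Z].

At equilibrium, Kc = [L]²·[T]³ / ([Z]²·[B₂]²) = 25000.
(9.8×10⁻⁴)²·(2.1)³ / (([Z])²·(0.046)²) = 25000
[Z]² = 1.68×10⁻⁷ ⇒ [Z] = 4.1×10⁻⁴ mol L⁻¹

[Z] = 4.1×10⁻⁴ mol L⁻¹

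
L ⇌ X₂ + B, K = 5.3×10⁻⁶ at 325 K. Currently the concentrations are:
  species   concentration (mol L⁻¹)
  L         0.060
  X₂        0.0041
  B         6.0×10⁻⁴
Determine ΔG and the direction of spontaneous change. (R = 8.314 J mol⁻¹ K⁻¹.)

ΔG = 5.53 kJ/mol; the forward reaction is non-spontaneous

Q = [X₂]·[B] / [L] = (0.0041)·(6.0×10⁻⁴) / (0.060) = 4.10×10⁻⁵
ΔG = RT ln(Q/K) = (8.314 J mol⁻¹ K⁻¹)(325 K) × ln(4.10×10⁻⁵/5.3×10⁻⁶)
   = (2.702 kJ/mol)(2.046) = 5.53 kJ/mol
ΔG > 0, so the forward reaction is non-spontaneous (proceeds in reverse).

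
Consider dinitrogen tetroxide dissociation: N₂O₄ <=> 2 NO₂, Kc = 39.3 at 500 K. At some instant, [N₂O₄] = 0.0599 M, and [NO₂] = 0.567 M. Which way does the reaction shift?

toward products

Qc = [NO₂]² / [N₂O₄] = (0.567)² / (0.0599) = 5.37
Qc = 5.37 < Kc = 39.3, so the forward reaction proceeds.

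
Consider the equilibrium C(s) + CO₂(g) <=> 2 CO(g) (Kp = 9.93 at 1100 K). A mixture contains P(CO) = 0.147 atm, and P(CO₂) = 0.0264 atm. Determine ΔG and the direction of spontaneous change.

(C is a pure solid — omitted from Qp.)
Qp = P(CO)² / P(CO₂) = (0.147)² / (0.0264) = 0.819
ΔG = RT ln(Qp/Kp) = (8.314 J mol⁻¹ K⁻¹)(1100 K) × ln(0.819/9.93)
   = (9.145 kJ/mol)(-2.495) = -22.8 kJ/mol
ΔG < 0, so the forward reaction is spontaneous (proceeds forward).

ΔG = -22.8 kJ/mol; the forward reaction is spontaneous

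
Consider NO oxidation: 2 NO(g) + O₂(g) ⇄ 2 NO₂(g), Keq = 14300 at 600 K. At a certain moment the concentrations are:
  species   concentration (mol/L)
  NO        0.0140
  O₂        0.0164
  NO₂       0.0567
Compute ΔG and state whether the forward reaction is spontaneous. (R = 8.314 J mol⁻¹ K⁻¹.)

Q = [NO₂]² / ([NO]²·[O₂]) = (0.0567)² / ((0.0140)²·(0.0164)) = 1000
ΔG = RT ln(Q/Keq) = (8.314 J mol⁻¹ K⁻¹)(600 K) × ln(1000/14300)
   = (4.988 kJ/mol)(-2.660) = -13.3 kJ/mol
ΔG < 0, so the forward reaction is spontaneous (proceeds forward).

ΔG = -13.3 kJ/mol; the forward reaction is spontaneous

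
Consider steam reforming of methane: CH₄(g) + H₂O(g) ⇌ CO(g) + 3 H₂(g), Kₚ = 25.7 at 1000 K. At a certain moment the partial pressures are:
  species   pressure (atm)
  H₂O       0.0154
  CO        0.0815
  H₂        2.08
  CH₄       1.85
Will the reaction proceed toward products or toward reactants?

neither direction; the system is at equilibrium

Qₚ = P(CO)·P(H₂)³ / (P(CH₄)·P(H₂O)) = (0.0815)·(2.08)³ / ((1.85)·(0.0154)) = 25.7
Qₚ = 25.7 = Kₚ, so the system is already at equilibrium.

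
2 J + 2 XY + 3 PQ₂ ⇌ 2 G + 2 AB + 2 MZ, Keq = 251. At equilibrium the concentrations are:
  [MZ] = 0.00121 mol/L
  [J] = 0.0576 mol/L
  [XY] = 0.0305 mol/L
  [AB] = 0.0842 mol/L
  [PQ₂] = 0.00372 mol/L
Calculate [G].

[G] = 0.0620 mol/L

At equilibrium, Keq = [G]²·[AB]²·[MZ]² / ([J]²·[XY]²·[PQ₂]³) = 251.
([G])²·(0.0842)²·(0.00121)² / ((0.0576)²·(0.0305)²·(0.00372)³) = 251
[G]² = 0.00384 ⇒ [G] = 0.0620 mol/L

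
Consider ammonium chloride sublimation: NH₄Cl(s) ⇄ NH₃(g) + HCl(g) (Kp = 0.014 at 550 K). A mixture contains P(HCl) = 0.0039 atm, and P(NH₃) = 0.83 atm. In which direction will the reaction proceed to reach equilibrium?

forward (toward products)

(NH₄Cl is a pure solid — omitted from Qp.)
Qp = P(NH₃)·P(HCl) = (0.83)·(0.0039) = 0.0032
Qp = 0.0032 < Kp = 0.014, so the forward reaction proceeds.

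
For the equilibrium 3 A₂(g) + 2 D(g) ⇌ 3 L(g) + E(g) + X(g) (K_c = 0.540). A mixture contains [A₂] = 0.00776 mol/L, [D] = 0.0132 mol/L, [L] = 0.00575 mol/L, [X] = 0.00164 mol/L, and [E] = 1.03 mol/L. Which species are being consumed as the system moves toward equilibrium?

L, E, X (products)

Q_c = [L]³·[E]·[X] / ([A₂]³·[D]²) = (0.00575)³·(1.03)·(0.00164) / ((0.00776)³·(0.0132)²) = 3.94
Q_c = 3.94 > K_c = 0.540: net reverse reaction.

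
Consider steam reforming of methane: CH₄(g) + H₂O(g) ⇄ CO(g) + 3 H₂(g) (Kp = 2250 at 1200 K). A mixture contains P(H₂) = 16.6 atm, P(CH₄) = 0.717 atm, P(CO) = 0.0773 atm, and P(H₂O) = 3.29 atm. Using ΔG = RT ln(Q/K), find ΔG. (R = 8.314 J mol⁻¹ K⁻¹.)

ΔG = -27.0 kJ/mol

Qp = P(CO)·P(H₂)³ / (P(CH₄)·P(H₂O)) = (0.0773)·(16.6)³ / ((0.717)·(3.29)) = 150
ΔG = RT ln(Qp/Kp) = (8.314 J mol⁻¹ K⁻¹)(1200 K) × ln(150/2250)
   = (9.977 kJ/mol)(-2.708) = -27.0 kJ/mol
ΔG < 0, so the forward reaction is spontaneous (proceeds forward).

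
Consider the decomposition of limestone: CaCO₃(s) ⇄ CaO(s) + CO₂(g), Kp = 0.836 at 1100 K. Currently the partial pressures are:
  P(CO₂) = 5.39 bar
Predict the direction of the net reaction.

(CaCO₃, CaO are pure solids — omitted from Qp.)
Qp = P(CO₂) = 5.39
Qp = 5.39 > Kp = 0.836, so the reverse reaction proceeds.

in the reverse direction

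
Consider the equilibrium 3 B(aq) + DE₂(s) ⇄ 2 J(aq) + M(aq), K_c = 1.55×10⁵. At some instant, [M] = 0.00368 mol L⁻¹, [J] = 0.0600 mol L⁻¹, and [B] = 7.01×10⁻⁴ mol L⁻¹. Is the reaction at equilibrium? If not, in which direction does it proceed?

(DE₂ is a pure solid — omitted from Q_c.)
Q_c = [J]²·[M] / [B]³ = (0.0600)²·(0.00368) / (7.01×10⁻⁴)³ = 38500
Q_c = 38500 < K_c = 1.55×10⁵, so the forward reaction proceeds.

in the forward direction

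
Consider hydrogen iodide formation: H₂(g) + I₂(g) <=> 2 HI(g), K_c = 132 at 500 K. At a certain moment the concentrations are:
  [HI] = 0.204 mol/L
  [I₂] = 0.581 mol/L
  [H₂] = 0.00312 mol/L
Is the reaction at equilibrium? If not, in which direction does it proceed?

Q_c = [HI]² / ([H₂]·[I₂]) = (0.204)² / ((0.00312)·(0.581)) = 23.0
Q_c = 23.0 < K_c = 132, so the forward reaction proceeds.

toward products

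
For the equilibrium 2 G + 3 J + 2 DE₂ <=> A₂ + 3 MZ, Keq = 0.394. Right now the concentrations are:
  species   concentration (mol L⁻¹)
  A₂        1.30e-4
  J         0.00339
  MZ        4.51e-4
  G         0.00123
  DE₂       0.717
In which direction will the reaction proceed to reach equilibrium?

Q = [A₂]·[MZ]³ / ([G]²·[J]³·[DE₂]²) = (1.30e-4)·(4.51e-4)³ / ((0.00123)²·(0.00339)³·(0.717)²) = 0.394
Q = 0.394 = Keq, so the system is already at equilibrium.

no net change (already at equilibrium)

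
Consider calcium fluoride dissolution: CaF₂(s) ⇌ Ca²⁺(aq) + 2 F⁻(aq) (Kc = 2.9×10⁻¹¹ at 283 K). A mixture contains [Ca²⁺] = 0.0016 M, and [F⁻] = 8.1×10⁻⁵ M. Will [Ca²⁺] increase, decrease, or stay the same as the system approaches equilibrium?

(CaF₂ is a pure solid — omitted from Qc.)
Qc = [Ca²⁺]·[F⁻]² = (0.0016)·(8.1×10⁻⁵)² = 1.0×10⁻¹¹
Qc = 1.0×10⁻¹¹ < Kc = 2.9×10⁻¹¹: net forward reaction.
Ca²⁺ is a product, so it increases.

increase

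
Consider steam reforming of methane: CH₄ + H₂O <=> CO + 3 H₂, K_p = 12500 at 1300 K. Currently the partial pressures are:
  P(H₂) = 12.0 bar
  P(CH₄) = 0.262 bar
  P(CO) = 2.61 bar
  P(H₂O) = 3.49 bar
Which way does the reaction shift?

forward (toward products)

Q_p = P(CO)·P(H₂)³ / (P(CH₄)·P(H₂O)) = (2.61)·(12.0)³ / ((0.262)·(3.49)) = 4930
Q_p = 4930 < K_p = 12500, so the forward reaction proceeds.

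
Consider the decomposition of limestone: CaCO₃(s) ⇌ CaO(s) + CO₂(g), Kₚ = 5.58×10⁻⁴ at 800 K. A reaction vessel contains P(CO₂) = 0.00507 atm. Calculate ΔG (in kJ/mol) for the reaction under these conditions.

ΔG = 14.7 kJ/mol

(CaCO₃, CaO are pure solids — omitted from Qₚ.)
Qₚ = P(CO₂) = 0.00507
ΔG = RT ln(Qₚ/Kₚ) = (8.314 J mol⁻¹ K⁻¹)(800 K) × ln(0.00507/5.58×10⁻⁴)
   = (6.651 kJ/mol)(2.207) = 14.7 kJ/mol
ΔG > 0, so the forward reaction is non-spontaneous (proceeds in reverse).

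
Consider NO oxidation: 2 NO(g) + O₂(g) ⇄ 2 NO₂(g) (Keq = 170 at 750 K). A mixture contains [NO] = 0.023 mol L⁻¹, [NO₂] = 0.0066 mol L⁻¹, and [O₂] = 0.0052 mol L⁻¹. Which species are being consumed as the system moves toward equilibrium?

Q = [NO₂]² / ([NO]²·[O₂]) = (0.0066)² / ((0.023)²·(0.0052)) = 16
Q = 16 < Keq = 170: net forward reaction.

NO, O₂ (reactants)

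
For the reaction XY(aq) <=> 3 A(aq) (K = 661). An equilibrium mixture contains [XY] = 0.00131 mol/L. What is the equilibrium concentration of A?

At equilibrium, K = [A]³ / [XY] = 661.
([A])³ / (0.00131) = 661
[A]³ = 0.866 ⇒ [A] = 0.953 mol/L

[A] = 0.953 mol/L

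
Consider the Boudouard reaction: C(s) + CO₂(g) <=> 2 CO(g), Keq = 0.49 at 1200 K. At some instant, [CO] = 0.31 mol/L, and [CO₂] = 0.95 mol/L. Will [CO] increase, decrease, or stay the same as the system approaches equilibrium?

increase

(C is a pure solid — omitted from Q.)
Q = [CO]² / [CO₂] = (0.31)² / (0.95) = 0.10
Q = 0.10 < Keq = 0.49: net forward reaction.
CO is a product, so it increases.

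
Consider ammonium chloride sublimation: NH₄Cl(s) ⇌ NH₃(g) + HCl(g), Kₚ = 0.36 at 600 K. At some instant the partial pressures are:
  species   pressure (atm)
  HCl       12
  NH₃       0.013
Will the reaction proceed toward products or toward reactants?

forward (toward products)

(NH₄Cl is a pure solid — omitted from Qₚ.)
Qₚ = P(NH₃)·P(HCl) = (0.013)·(12) = 0.16
Qₚ = 0.16 < Kₚ = 0.36, so the forward reaction proceeds.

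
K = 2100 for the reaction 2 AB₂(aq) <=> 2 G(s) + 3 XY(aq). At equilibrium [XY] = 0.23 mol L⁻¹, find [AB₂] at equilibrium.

(G is a pure solid — omitted from K.)
At equilibrium, K = [XY]³ / [AB₂]² = 2100.
(0.23)³ / ([AB₂])² = 2100
[AB₂]² = 5.79×10⁻⁶ ⇒ [AB₂] = 0.0024 mol L⁻¹

[AB₂] = 0.0024 mol L⁻¹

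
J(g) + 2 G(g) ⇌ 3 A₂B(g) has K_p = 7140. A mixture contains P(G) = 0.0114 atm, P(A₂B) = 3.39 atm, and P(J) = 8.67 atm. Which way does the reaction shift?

toward reactants

Q_p = P(A₂B)³ / (P(J)·P(G)²) = (3.39)³ / ((8.67)·(0.0114)²) = 34600
Q_p = 34600 > K_p = 7140, so the reverse reaction proceeds.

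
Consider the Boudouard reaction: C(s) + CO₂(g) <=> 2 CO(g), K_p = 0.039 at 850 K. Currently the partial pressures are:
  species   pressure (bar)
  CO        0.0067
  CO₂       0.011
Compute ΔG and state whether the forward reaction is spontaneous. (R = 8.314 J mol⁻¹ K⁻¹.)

(C is a pure solid — omitted from Q_p.)
Q_p = P(CO)² / P(CO₂) = (0.0067)² / (0.011) = 0.00408
ΔG = RT ln(Q_p/K_p) = (8.314 J mol⁻¹ K⁻¹)(850 K) × ln(0.00408/0.039)
   = (7.067 kJ/mol)(-2.257) = -16.0 kJ/mol
ΔG < 0, so the forward reaction is spontaneous (proceeds forward).

ΔG = -16.0 kJ/mol; the forward reaction is spontaneous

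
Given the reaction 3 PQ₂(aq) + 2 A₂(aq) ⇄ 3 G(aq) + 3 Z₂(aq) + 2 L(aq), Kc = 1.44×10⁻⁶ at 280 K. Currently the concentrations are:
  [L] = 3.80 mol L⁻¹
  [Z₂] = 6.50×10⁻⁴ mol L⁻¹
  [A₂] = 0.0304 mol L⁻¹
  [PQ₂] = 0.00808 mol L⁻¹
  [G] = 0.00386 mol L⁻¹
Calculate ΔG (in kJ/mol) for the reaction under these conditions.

ΔG = -2.62 kJ/mol

Qc = [G]³·[Z₂]³·[L]² / ([PQ₂]³·[A₂]²) = (0.00386)³·(6.50×10⁻⁴)³·(3.80)² / ((0.00808)³·(0.0304)²) = 4.68×10⁻⁷
ΔG = RT ln(Qc/Kc) = (8.314 J mol⁻¹ K⁻¹)(280 K) × ln(4.68×10⁻⁷/1.44×10⁻⁶)
   = (2.328 kJ/mol)(-1.124) = -2.62 kJ/mol
ΔG < 0, so the forward reaction is spontaneous (proceeds forward).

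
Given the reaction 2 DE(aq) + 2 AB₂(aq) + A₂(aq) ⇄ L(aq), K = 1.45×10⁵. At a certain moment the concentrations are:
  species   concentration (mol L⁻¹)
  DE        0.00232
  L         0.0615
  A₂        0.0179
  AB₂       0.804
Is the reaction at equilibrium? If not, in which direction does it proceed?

Q = [L] / ([DE]²·[AB₂]²·[A₂]) = (0.0615) / ((0.00232)²·(0.804)²·(0.0179)) = 9.87×10⁵
Q = 9.87×10⁵ > K = 1.45×10⁵, so the reverse reaction proceeds.

in the reverse direction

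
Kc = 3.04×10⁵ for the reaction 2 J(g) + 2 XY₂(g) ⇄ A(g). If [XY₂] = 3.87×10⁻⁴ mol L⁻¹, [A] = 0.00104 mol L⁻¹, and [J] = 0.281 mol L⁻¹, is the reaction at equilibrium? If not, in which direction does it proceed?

toward products

Qc = [A] / ([J]²·[XY₂]²) = (0.00104) / ((0.281)²·(3.87×10⁻⁴)²) = 87900
Qc = 87900 < Kc = 3.04×10⁵, so the forward reaction proceeds.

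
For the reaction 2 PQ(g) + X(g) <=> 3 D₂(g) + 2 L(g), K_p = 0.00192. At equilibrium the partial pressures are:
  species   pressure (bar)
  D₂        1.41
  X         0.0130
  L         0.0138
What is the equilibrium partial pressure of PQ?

P(PQ) = 4.62 bar

At equilibrium, K_p = P(D₂)³·P(L)² / (P(PQ)²·P(X)) = 0.00192.
(1.41)³·(0.0138)² / ((P(PQ))²·(0.0130)) = 0.00192
P(PQ)² = 21.4 ⇒ P(PQ) = 4.62 bar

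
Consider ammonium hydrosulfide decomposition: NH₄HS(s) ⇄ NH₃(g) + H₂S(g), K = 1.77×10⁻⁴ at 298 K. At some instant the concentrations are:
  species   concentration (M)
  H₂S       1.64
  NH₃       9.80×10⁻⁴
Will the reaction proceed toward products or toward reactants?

in the reverse direction

(NH₄HS is a pure solid — omitted from Q.)
Q = [NH₃]·[H₂S] = (9.80×10⁻⁴)·(1.64) = 0.00161
Q = 0.00161 > K = 1.77×10⁻⁴, so the reverse reaction proceeds.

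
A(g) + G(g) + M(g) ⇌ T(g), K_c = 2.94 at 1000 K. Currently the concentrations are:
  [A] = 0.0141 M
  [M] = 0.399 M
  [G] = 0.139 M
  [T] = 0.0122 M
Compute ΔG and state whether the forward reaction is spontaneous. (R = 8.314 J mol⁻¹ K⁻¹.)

ΔG = 13.9 kJ/mol; the forward reaction is non-spontaneous

Q_c = [T] / ([A]·[G]·[M]) = (0.0122) / ((0.0141)·(0.139)·(0.399)) = 15.6
ΔG = RT ln(Q_c/K_c) = (8.314 J mol⁻¹ K⁻¹)(1000 K) × ln(15.6/2.94)
   = (8.314 kJ/mol)(1.669) = 13.9 kJ/mol
ΔG > 0, so the forward reaction is non-spontaneous (proceeds in reverse).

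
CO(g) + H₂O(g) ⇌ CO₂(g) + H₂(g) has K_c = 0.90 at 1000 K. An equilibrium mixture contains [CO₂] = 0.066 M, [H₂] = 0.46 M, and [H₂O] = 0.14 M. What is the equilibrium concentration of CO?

[CO] = 0.24 M

At equilibrium, K_c = [CO₂]·[H₂] / ([CO]·[H₂O]) = 0.90.
(0.066)·(0.46) / (([CO])·(0.14)) = 0.90
[CO] = 0.241 = 0.24 M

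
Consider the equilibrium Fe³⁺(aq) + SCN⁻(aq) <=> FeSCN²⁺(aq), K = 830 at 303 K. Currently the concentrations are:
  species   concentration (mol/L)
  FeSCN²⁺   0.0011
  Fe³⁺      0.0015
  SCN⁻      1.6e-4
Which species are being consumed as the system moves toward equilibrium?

FeSCN²⁺ (products)

Q = [FeSCN²⁺] / ([Fe³⁺]·[SCN⁻]) = (0.0011) / ((0.0015)·(1.6e-4)) = 4600
Q = 4600 > K = 830: net reverse reaction.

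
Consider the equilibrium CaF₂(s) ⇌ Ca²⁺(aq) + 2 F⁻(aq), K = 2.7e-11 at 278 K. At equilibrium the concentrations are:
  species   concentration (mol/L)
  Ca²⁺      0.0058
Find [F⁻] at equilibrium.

(CaF₂ is a pure solid — omitted from K.)
At equilibrium, K = [Ca²⁺]·[F⁻]² = 2.7e-11.
(0.0058)·([F⁻])² = 2.7e-11
[F⁻]² = 4.66e-9 ⇒ [F⁻] = 6.8e-5 mol/L

[F⁻] = 6.8e-5 mol/L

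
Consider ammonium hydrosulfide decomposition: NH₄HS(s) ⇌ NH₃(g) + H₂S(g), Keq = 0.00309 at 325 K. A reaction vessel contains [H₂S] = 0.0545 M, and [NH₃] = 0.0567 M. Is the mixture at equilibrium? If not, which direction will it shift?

(NH₄HS is a pure solid — omitted from Q.)
Q = [NH₃]·[H₂S] = (0.0567)·(0.0545) = 0.00309
Q = 0.00309 = Keq; the system is at equilibrium.

yes, at equilibrium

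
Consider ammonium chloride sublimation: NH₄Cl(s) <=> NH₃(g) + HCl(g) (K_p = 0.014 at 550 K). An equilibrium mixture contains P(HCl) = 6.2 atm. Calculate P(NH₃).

(NH₄Cl is a pure solid — omitted from K_p.)
At equilibrium, K_p = P(NH₃)·P(HCl) = 0.014.
(P(NH₃))·(6.2) = 0.014
P(NH₃) = 0.00226 = 0.0023 atm

P(NH₃) = 0.0023 atm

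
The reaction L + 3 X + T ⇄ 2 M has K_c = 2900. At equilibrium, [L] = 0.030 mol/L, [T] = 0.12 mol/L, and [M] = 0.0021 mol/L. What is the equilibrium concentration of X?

At equilibrium, K_c = [M]² / ([L]·[X]³·[T]) = 2900.
(0.0021)² / ((0.030)·([X])³·(0.12)) = 2900
[X]³ = 4.22×10⁻⁷ ⇒ [X] = 0.0075 mol/L

[X] = 0.0075 mol/L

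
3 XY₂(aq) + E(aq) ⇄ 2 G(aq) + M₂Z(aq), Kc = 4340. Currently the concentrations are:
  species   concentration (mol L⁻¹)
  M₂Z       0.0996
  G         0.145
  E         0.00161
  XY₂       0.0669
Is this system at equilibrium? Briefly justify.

yes, at equilibrium

Qc = [G]²·[M₂Z] / ([XY₂]³·[E]) = (0.145)²·(0.0996) / ((0.0669)³·(0.00161)) = 4340
Qc = 4340 = Kc; the system is at equilibrium.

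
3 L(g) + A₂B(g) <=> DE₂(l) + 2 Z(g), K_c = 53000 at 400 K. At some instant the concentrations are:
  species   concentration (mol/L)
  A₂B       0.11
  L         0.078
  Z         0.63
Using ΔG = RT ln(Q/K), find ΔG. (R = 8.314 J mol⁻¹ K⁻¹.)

ΔG = -6.46 kJ/mol

(DE₂ is a pure liquid — omitted from Q_c.)
Q_c = [Z]² / ([L]³·[A₂B]) = (0.63)² / ((0.078)³·(0.11)) = 7600
ΔG = RT ln(Q_c/K_c) = (8.314 J mol⁻¹ K⁻¹)(400 K) × ln(7600/53000)
   = (3.326 kJ/mol)(-1.942) = -6.46 kJ/mol
ΔG < 0, so the forward reaction is spontaneous (proceeds forward).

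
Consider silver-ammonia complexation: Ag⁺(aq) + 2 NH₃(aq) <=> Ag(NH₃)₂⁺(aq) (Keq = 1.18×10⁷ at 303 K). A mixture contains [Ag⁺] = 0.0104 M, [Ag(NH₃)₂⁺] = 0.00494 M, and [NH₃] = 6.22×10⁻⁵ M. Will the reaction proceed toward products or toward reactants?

Q = [Ag(NH₃)₂⁺] / ([Ag⁺]·[NH₃]²) = (0.00494) / ((0.0104)·(6.22×10⁻⁵)²) = 1.23×10⁸
Q = 1.23×10⁸ > Keq = 1.18×10⁷, so the reverse reaction proceeds.

reverse (toward reactants)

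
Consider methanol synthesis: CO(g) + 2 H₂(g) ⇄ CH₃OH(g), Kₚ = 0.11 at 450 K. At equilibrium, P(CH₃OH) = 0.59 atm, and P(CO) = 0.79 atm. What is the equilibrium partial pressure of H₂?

At equilibrium, Kₚ = P(CH₃OH) / (P(CO)·P(H₂)²) = 0.11.
(0.59) / ((0.79)·(P(H₂))²) = 0.11
P(H₂)² = 6.79 ⇒ P(H₂) = 2.6 atm

P(H₂) = 2.6 atm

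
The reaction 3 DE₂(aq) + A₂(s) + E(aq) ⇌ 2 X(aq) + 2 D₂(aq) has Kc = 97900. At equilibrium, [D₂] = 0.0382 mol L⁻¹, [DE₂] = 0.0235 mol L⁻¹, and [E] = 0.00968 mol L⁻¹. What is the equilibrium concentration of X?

[X] = 2.90 mol L⁻¹

(A₂ is a pure solid — omitted from Kc.)
At equilibrium, Kc = [X]²·[D₂]² / ([DE₂]³·[E]) = 97900.
([X])²·(0.0382)² / ((0.0235)³·(0.00968)) = 97900
[X]² = 8.43 ⇒ [X] = 2.90 mol L⁻¹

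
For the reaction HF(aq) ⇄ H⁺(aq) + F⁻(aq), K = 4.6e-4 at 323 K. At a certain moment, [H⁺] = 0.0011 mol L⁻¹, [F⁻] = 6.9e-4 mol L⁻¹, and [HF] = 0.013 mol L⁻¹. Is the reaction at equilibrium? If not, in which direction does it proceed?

Q = [H⁺]·[F⁻] / [HF] = (0.0011)·(6.9e-4) / (0.013) = 5.8e-5
Q = 5.8e-5 < K = 4.6e-4, so the forward reaction proceeds.

forward (toward products)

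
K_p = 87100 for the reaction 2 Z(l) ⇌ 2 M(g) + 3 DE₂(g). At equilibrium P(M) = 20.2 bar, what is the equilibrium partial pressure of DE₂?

(Z is a pure liquid — omitted from K_p.)
At equilibrium, K_p = P(M)²·P(DE₂)³ = 87100.
(20.2)²·(P(DE₂))³ = 87100
P(DE₂)³ = 213 ⇒ P(DE₂) = 5.98 bar

P(DE₂) = 5.98 bar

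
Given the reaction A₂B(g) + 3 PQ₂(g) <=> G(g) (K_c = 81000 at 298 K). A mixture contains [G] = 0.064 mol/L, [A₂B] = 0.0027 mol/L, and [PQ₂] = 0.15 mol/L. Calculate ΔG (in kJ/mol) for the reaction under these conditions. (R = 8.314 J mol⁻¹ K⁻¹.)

Q_c = [G] / ([A₂B]·[PQ₂]³) = (0.064) / ((0.0027)·(0.15)³) = 7020
ΔG = RT ln(Q_c/K_c) = (8.314 J mol⁻¹ K⁻¹)(298 K) × ln(7020/81000)
   = (2.478 kJ/mol)(-2.446) = -6.06 kJ/mol
ΔG < 0, so the forward reaction is spontaneous (proceeds forward).

ΔG = -6.06 kJ/mol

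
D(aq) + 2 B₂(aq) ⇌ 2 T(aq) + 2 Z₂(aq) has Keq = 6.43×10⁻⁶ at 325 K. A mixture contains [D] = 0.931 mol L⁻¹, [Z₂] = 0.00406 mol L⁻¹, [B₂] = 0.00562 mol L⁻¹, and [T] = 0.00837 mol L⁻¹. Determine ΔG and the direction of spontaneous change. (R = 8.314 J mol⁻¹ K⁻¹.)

Q = [T]²·[Z₂]² / ([D]·[B₂]²) = (0.00837)²·(0.00406)² / ((0.931)·(0.00562)²) = 3.93×10⁻⁵
ΔG = RT ln(Q/Keq) = (8.314 J mol⁻¹ K⁻¹)(325 K) × ln(3.93×10⁻⁵/6.43×10⁻⁶)
   = (2.702 kJ/mol)(1.810) = 4.89 kJ/mol
ΔG > 0, so the forward reaction is non-spontaneous (proceeds in reverse).

ΔG = 4.89 kJ/mol; the forward reaction is non-spontaneous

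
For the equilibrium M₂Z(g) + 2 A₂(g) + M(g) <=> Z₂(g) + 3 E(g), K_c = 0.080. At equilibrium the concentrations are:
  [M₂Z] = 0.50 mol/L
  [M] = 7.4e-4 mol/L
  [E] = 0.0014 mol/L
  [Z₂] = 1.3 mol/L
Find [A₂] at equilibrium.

[A₂] = 0.011 mol/L

At equilibrium, K_c = [Z₂]·[E]³ / ([M₂Z]·[A₂]²·[M]) = 0.080.
(1.3)·(0.0014)³ / ((0.50)·([A₂])²·(7.4e-4)) = 0.080
[A₂]² = 1.21e-4 ⇒ [A₂] = 0.011 mol/L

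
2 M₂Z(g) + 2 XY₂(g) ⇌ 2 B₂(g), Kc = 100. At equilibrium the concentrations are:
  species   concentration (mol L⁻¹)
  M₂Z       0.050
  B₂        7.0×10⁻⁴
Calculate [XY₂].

[XY₂] = 0.0014 mol L⁻¹

At equilibrium, Kc = [B₂]² / ([M₂Z]²·[XY₂]²) = 100.
(7.0×10⁻⁴)² / ((0.050)²·([XY₂])²) = 100
[XY₂]² = 1.96×10⁻⁶ ⇒ [XY₂] = 0.0014 mol L⁻¹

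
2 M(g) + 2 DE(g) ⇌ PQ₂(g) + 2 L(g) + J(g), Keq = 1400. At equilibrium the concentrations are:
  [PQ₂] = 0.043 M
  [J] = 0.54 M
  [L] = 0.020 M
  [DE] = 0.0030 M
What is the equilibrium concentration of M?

[M] = 0.027 M

At equilibrium, Keq = [PQ₂]·[L]²·[J] / ([M]²·[DE]²) = 1400.
(0.043)·(0.020)²·(0.54) / (([M])²·(0.0030)²) = 1400
[M]² = 7.37e-4 ⇒ [M] = 0.027 M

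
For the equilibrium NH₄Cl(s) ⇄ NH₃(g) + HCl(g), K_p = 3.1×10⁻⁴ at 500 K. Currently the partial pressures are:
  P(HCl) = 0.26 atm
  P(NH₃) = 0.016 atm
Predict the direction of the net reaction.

(NH₄Cl is a pure solid — omitted from Q_p.)
Q_p = P(NH₃)·P(HCl) = (0.016)·(0.26) = 0.0042
Q_p = 0.0042 > K_p = 3.1×10⁻⁴, so the reverse reaction proceeds.

in the reverse direction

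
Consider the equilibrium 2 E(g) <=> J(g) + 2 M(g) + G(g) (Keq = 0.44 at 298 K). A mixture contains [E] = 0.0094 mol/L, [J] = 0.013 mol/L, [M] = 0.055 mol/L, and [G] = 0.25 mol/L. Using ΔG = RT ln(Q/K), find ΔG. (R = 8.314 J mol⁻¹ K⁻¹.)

Q = [J]·[M]²·[G] / [E]² = (0.013)·(0.055)²·(0.25) / (0.0094)² = 0.111
ΔG = RT ln(Q/Keq) = (8.314 J mol⁻¹ K⁻¹)(298 K) × ln(0.111/0.44)
   = (2.478 kJ/mol)(-1.377) = -3.41 kJ/mol
ΔG < 0, so the forward reaction is spontaneous (proceeds forward).

ΔG = -3.41 kJ/mol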